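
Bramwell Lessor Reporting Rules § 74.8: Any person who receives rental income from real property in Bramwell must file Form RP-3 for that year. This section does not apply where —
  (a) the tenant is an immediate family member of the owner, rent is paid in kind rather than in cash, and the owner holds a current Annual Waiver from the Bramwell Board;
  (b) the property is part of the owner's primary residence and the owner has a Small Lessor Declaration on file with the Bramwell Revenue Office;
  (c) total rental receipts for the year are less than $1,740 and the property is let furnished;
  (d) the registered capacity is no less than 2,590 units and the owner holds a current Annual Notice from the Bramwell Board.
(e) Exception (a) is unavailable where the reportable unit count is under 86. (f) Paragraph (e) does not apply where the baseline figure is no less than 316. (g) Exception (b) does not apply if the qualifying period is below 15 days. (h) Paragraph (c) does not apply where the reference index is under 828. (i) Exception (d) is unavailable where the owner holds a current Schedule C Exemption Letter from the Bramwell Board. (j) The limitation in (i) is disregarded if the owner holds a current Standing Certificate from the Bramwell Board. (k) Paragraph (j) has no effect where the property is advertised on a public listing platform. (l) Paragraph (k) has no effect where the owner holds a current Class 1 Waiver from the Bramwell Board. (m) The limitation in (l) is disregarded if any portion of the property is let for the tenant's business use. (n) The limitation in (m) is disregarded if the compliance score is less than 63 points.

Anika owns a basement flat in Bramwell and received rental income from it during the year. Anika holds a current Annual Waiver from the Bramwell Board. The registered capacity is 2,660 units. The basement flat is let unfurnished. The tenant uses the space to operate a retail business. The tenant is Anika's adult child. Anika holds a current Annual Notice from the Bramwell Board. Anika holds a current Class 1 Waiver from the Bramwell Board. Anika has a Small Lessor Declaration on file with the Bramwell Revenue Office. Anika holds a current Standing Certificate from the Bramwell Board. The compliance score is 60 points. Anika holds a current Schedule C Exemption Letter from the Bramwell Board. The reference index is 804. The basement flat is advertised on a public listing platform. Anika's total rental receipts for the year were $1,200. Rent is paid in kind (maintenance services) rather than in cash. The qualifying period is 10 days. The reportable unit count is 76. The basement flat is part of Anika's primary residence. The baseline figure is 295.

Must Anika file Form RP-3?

No — exception (d) applies; Anika is not required to file Form RP-3.

Exception (a) is satisfied on its face — the tenant is an immediate family member; rent is paid in kind; a current Annual Waiver is held. But: (e) operates against (a): the reportable unit count is 76, under the 86 limit. (f), which would lift (e), is not triggered — the baseline figure is 295, short of 316. Exception (a) does not apply.
Exception (b)'s conditions are all satisfied: the basement flat is part of the primary residence; a Small Lessor Declaration is on file. But applying paragraph (g): (g) operates against (b): the qualifying period is 10 days, below the 15 days limit. Exception (b) does not apply.
Exception (c) does not apply: the property is let unfurnished.
All of (d)'s requirements are met (the registered capacity is 2,660 units, meeting the 2,590 units threshold; a current Annual Notice is held). Under paragraphs (i)–(n): (i) applies (a current Schedule C Exemption Letter is held), but is itself disapplied by (j): (j) operates against (i): a current Standing Certificate is held. (k) would limit (j) — the property is publicly advertised — but (l) sets (k) aside: (l) is triggered — a current Class 1 Waiver is held. (m) operates (the space is let for business use), but is overridden by (n): (n) is triggered — the compliance score is 60 points, less than the 63 points limit. Exception (d) stands.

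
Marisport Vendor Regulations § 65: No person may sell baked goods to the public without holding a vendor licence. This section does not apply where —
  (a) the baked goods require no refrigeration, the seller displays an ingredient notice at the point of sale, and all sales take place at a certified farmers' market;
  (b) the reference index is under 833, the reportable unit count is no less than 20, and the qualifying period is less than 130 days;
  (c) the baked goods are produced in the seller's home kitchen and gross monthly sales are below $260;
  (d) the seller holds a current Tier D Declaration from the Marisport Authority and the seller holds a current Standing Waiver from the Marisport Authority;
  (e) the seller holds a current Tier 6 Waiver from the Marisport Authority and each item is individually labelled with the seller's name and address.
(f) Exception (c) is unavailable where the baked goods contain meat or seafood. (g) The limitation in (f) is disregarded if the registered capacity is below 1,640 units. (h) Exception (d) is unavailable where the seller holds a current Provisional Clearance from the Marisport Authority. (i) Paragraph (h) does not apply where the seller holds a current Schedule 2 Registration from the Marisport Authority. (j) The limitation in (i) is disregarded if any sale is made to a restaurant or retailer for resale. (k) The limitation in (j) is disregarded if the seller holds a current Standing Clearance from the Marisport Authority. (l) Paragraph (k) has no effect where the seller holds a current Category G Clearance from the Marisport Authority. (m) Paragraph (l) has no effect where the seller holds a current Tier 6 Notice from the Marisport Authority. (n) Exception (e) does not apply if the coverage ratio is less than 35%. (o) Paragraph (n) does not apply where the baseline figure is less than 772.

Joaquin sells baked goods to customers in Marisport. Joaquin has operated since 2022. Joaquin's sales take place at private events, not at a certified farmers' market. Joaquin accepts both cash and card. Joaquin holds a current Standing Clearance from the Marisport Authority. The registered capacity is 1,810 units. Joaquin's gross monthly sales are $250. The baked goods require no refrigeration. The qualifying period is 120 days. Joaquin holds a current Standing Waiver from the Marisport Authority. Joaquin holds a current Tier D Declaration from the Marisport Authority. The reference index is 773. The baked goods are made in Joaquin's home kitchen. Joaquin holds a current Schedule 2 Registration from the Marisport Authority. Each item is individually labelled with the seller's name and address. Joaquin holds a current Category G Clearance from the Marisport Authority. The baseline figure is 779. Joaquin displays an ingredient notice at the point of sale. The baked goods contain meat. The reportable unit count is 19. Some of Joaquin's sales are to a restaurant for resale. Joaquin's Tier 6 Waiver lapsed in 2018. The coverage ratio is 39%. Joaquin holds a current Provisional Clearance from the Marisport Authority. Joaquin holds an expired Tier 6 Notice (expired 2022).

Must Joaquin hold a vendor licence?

Yes — Joaquin must hold a vendor licence.

Exception (a) fails — sales are at private events, not a certified farmers' market.
Exception (b) fails — the reportable unit count is 19, short of 20.
Exception (c)'s conditions are all satisfied: the baked goods are home-kitchen produced; gross monthly sales are $250, below the $260 limit. But applying paragraphs (f)–(g): (f) operates — the baked goods contain meat. (g), which would lift (f), is not triggered — the registered capacity is 1,810 units, not below 1,640 units. Exception (c) does not apply.
Exception (d) is satisfied on its face — a current Tier D Declaration is held; a current Standing Waiver is held. But: (h) operates against (d): a current Provisional Clearance is held. (i) would limit (h) — a current Schedule 2 Registration is held — but (j) sets (i) aside: (j) operates — some sales are to a restaurant for resale. (k) would limit (j) — a current Standing Clearance is held — but (l) sets (k) aside: (l) operates against (k): a current Category G Clearance is held. (m) does not operate here (no current Tier 6 Notice is held), so (l) stands. Exception (d) does not apply.
Exception (e) fails — no current Tier 6 Waiver is held.
No exception applies. The general rule governs.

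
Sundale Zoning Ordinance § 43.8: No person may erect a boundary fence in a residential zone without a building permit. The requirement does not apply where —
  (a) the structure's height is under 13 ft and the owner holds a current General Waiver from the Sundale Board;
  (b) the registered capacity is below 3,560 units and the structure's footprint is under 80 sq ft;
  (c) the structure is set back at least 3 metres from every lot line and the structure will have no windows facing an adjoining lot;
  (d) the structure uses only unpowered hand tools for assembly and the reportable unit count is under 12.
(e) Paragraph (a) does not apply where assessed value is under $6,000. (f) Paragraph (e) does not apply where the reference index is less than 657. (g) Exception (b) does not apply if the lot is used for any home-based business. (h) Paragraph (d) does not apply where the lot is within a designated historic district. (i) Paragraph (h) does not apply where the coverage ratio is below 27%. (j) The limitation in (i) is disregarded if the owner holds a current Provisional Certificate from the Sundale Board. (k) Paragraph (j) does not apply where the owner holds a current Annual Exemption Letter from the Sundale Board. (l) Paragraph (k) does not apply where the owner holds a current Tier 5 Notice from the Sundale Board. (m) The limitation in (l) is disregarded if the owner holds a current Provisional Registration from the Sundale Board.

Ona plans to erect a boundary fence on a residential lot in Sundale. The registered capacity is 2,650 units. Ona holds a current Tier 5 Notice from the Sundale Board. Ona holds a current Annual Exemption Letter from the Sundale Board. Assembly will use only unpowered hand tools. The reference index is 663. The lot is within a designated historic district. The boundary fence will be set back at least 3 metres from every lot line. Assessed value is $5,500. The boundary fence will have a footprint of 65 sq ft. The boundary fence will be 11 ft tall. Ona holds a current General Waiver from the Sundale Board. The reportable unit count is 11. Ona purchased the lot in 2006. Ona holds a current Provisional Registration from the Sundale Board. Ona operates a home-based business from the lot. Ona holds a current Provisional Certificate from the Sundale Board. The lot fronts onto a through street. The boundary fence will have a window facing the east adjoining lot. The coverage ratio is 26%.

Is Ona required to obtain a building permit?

Exception (a) is satisfied on its face — the structure's height is 11 ft, under the 13 ft limit; a current General Waiver is held. Turning to paragraphs (e)–(f): (e) applies — assessed value is $5,500, under the $6,000 limit. (f), which would lift (e), is inapplicable — the reference index is 663, not less than 657. Exception (a) does not apply.
Exception (b) is satisfied on its face — the registered capacity is 2,650 units, below the 3,560 units limit; the structure's footprint is 65 sq ft, under the 80 sq ft limit. However, paragraph (g) must be considered: (g) operates — a home-based business operates on the lot. So (b) is unavailable.
Exception (c) does not apply: a window faces an adjoining lot.
Exception (d) is satisfied on its face — assembly uses only hand tools; the reportable unit count is 11, under the 12 limit. As to paragraphs (h)–(m): (h) would limit (d) — the lot is in a historic district — but (i) sets (h) aside: (i) operates against (h): the coverage ratio is 26%, below the 27% limit. (j) would limit (i) — a current Provisional Certificate is held — but (k) sets (j) aside: (k) operates against (j): a current Annual Exemption Letter is held. (l) would limit (k) — a current Tier 5 Notice is held — but (m) sets (l) aside: (m) operates against (l): a current Provisional Registration is held. So (d) applies.

No — exception (d) applies; Ona does not need a building permit.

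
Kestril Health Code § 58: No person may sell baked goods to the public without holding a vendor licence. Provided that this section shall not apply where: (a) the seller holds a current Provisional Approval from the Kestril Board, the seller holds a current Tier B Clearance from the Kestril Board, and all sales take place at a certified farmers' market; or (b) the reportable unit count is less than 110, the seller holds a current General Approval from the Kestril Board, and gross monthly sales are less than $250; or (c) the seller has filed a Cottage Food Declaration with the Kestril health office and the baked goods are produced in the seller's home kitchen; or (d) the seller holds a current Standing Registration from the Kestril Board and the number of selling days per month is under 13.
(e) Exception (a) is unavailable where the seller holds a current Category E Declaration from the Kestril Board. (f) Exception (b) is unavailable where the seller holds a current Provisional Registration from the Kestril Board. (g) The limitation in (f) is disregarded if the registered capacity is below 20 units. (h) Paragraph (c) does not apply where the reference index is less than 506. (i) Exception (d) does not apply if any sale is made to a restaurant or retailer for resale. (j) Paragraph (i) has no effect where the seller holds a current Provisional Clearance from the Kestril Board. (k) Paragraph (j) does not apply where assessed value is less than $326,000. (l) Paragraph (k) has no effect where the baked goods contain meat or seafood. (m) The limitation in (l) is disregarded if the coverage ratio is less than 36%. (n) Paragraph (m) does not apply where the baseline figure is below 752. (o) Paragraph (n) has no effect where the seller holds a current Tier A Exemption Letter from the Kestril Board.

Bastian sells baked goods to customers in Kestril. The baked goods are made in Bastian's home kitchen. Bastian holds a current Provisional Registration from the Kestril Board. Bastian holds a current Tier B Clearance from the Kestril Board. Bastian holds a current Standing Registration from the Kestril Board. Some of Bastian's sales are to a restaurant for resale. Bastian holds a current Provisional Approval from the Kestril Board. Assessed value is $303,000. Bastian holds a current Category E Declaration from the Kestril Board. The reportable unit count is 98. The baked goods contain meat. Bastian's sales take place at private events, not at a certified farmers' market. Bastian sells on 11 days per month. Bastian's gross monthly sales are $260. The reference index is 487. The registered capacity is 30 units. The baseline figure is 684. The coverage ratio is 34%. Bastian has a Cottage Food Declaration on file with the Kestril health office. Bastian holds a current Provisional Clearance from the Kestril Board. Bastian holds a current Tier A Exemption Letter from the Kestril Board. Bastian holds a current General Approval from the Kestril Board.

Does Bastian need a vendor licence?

Yes — Bastian must hold a vendor licence.

Exception (a) does not apply: sales are at private events, not a certified farmers' market.
Exception (b) fails — gross monthly sales are $260, not less than $250.
Exception (c)'s conditions are all satisfied: a Cottage Food Declaration is on file; the baked goods are home-kitchen produced. But applying paragraph (h): (h) operates against (c): the reference index is 487, less than the 506 limit. So (c) is unavailable.
Exception (d): a current Standing Registration is held; the number of selling days per month is 11, under the 13 limit — every condition holds. But: (i) operates against (d): some sales are to a restaurant for resale. (j) applies (a current Provisional Clearance is held), but is overridden by (k): (k) operates against (j): assessed value is $303,000, less than the $326,000 limit. (l) is engaged (the baked goods contain meat), but is itself disapplied by (m): (m) operates — the coverage ratio is 34%, less than the 36% limit. (n) applies (the baseline figure is 684, below the 752 limit), but is set aside by (o): (o) operates against (n): a current Tier A Exemption Letter is held. So (d) is unavailable.
No exception displaces § 58.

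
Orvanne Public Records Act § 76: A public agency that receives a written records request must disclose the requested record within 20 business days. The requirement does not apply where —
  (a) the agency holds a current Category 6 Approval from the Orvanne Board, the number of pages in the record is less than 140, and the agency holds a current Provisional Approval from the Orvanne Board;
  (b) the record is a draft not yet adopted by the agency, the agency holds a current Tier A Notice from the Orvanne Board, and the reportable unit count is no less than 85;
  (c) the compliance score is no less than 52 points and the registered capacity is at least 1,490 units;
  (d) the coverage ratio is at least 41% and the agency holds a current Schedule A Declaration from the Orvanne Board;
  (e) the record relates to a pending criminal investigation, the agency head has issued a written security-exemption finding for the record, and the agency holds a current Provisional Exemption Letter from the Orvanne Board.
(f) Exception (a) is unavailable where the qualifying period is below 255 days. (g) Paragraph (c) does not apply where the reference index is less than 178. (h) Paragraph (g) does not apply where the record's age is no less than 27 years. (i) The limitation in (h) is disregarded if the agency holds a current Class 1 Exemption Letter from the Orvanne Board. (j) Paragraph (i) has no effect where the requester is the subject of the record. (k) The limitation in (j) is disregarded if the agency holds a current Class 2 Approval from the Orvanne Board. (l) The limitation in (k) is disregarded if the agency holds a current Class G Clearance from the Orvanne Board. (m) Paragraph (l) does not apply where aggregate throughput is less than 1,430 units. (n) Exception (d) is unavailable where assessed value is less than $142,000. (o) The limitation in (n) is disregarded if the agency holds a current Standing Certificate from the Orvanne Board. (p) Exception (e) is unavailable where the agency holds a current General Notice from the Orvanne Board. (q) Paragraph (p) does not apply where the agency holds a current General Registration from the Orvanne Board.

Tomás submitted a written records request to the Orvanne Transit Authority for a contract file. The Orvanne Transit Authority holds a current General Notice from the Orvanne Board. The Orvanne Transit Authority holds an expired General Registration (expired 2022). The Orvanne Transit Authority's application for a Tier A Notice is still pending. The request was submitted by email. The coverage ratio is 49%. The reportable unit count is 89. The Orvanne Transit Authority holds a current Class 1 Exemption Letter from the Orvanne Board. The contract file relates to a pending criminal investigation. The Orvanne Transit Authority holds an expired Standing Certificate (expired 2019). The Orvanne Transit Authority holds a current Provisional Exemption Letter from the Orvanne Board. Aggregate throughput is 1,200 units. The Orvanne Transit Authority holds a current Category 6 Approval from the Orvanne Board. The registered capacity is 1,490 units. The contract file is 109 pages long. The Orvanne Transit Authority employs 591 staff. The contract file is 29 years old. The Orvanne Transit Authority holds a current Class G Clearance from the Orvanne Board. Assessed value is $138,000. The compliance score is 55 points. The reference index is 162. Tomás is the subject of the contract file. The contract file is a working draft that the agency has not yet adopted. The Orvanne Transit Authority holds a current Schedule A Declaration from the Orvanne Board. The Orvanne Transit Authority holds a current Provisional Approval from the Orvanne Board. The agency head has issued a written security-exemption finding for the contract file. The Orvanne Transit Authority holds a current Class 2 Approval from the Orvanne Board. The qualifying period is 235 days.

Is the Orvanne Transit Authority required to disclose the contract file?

Exception (a) is satisfied on its face — a current Category 6 Approval is held; the number of pages in the record is 109, less than the 140 limit; a current Provisional Approval is held. Turning to paragraph (f): (f) applies — the qualifying period is 235 days, below the 255 days limit. (a) is therefore removed.
Exception (b) fails — the Tier A Notice is not current.
Exception (c) is satisfied on its face — the compliance score is 55 points, meeting the 52 points threshold; the registered capacity is 1,490 units, meeting the 1,490 units threshold. But applying paragraphs (g)–(m): (g) applies — the reference index is 162, less than the 178 limit. (h) would limit (g) — the record's age is 29 years, meeting the 27 years threshold — but (i) sets (h) aside: (i) operates against (h): a current Class 1 Exemption Letter is held. (j) applies (Tomás is the subject of the contract file), but yields to (k): (k) operates — a current Class 2 Approval is held. (l) is triggered (a current Class G Clearance is held), but yields to (m): (m) is triggered — aggregate throughput is 1,200 units, less than the 1,430 units limit. (c) is therefore removed.
Exception (d) is satisfied on its face — the coverage ratio is 49%, meeting the 41% threshold; a current Schedule A Declaration is held. But: (n) applies — assessed value is $138,000, less than the $142,000 limit. (o) is not triggered (the Standing Certificate is not current), so (n) stands. So (d) is unavailable.
All of (e)'s requirements are met (the contract file relates to a pending investigation; a written security-exemption finding has been issued; a current Provisional Exemption Letter is held). Turning to paragraphs (p)–(q): (p) is engaged — a current General Notice is held. (q) does not operate here (there is no General Registration in force), so (p) stands. So (e) is unavailable.
None of the exceptions is available; § 76 applies in full.

Yes — the Orvanne Transit Authority must disclose the contract file.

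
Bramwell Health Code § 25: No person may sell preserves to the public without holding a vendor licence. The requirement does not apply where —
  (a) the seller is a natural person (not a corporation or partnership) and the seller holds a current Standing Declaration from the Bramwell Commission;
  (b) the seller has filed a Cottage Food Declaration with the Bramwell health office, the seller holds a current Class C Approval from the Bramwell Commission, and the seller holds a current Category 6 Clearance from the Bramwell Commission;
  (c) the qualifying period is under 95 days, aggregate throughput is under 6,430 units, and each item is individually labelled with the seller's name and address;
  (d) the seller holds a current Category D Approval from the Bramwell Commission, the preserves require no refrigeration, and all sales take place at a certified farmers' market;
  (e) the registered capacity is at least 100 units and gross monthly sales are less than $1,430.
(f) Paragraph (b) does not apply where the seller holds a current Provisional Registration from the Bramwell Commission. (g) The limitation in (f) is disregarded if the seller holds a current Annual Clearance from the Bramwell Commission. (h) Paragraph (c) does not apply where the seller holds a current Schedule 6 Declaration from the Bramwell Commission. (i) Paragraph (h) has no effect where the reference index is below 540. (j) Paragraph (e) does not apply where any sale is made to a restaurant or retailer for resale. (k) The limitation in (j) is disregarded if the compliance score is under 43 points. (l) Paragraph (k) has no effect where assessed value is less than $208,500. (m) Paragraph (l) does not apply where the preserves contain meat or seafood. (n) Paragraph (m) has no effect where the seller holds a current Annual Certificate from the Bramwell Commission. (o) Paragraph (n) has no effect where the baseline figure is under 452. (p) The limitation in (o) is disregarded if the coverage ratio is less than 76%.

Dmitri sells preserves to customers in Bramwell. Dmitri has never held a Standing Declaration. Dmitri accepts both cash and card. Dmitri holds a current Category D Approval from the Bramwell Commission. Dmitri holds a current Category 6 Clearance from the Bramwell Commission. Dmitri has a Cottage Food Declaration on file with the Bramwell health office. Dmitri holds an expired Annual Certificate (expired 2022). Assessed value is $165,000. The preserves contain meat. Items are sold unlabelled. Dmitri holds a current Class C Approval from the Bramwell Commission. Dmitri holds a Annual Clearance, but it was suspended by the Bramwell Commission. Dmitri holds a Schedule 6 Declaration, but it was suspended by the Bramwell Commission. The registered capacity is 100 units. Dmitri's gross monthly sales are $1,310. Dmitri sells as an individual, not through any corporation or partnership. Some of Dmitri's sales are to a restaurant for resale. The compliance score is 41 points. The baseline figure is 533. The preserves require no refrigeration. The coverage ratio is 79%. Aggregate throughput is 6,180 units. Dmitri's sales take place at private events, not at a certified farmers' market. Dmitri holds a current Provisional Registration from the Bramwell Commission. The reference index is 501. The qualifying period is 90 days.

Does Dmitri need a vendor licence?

Exception (a) does not apply: there is no Standing Declaration in force.
Exception (b) is satisfied on its face — a Cottage Food Declaration is on file; a current Class C Approval is held; a current Category 6 Clearance is held. But applying paragraphs (f)–(g): (f) is triggered — a current Provisional Registration is held. (g), which would lift (f), is not engaged — no current Annual Clearance is held. Exception (b) does not apply.
Exception (c) requires that each item is individually labelled with the seller's name and address; but items are sold unlabelled, so (c) is unavailable.
Exception (d) does not apply: sales are at private events, not a certified farmers' market.
Exception (e)'s conditions are all satisfied: the registered capacity is 100 units, meeting the 100 units threshold; gross monthly sales are $1,310, less than the $1,430 limit. Under paragraphs (j)–(p): (j) would limit (e) — some sales are to a restaurant for resale — but (k) sets (j) aside: (k) operates against (j): the compliance score is 41 points, under the 43 points limit. (l) would limit (k) — assessed value is $165,000, less than the $208,500 limit — but (m) sets (l) aside: (m) applies — the preserves contain meat. (n) does not operate here (the Annual Certificate is not current), so (m) stands. (e) remains available.

No — exception (e) applies; Dmitri is not required to hold a vendor licence.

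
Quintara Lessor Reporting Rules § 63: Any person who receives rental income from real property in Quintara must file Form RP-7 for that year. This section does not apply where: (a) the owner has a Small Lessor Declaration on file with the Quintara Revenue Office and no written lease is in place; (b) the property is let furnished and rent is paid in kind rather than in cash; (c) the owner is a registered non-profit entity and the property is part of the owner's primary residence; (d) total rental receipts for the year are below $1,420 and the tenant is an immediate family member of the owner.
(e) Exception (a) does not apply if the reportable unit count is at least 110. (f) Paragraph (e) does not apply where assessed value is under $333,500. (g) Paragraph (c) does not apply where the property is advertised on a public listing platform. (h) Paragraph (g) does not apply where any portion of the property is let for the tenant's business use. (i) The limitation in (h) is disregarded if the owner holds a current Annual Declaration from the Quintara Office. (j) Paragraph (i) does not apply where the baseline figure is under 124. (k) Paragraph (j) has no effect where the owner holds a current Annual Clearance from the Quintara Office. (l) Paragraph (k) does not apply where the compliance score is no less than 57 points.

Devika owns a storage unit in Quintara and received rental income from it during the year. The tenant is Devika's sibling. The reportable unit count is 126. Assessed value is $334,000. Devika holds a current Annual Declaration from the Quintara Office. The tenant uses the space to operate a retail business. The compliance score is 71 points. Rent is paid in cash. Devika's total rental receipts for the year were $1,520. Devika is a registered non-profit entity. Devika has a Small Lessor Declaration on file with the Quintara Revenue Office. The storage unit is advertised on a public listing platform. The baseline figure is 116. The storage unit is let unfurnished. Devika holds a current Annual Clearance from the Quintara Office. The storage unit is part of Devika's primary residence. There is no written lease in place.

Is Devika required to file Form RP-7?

No — exception (c) applies; Devika is not required to file Form RP-7.

Exception (a): a Small Lessor Declaration is on file; there is no written lease — every condition holds. But applying paragraphs (e)–(f): (e) is triggered — the reportable unit count is 126, meeting the 110 threshold. (f), which would lift (e), is not engaged — assessed value is $334,000, not under $333,500. (a) is therefore removed.
Exception (b) fails — the property is let unfurnished.
Exception (c): Devika is a registered non-profit; the storage unit is part of the primary residence — every condition holds. Applying paragraphs (g)–(l): (g) is engaged (the property is publicly advertised), but is overridden by (h): (h) operates against (g): the space is let for business use. (i) would limit (h) — a current Annual Declaration is held — but (j) sets (i) aside: (j) is engaged — the baseline figure is 116, under the 124 limit. (k) would limit (j) — a current Annual Clearance is held — but (l) sets (k) aside: (l) operates against (k): the compliance score is 71 points, meeting the 57 points threshold. So (c) applies.
Exception (d) fails — total rental receipts for the year are $1,520, not below $1,420.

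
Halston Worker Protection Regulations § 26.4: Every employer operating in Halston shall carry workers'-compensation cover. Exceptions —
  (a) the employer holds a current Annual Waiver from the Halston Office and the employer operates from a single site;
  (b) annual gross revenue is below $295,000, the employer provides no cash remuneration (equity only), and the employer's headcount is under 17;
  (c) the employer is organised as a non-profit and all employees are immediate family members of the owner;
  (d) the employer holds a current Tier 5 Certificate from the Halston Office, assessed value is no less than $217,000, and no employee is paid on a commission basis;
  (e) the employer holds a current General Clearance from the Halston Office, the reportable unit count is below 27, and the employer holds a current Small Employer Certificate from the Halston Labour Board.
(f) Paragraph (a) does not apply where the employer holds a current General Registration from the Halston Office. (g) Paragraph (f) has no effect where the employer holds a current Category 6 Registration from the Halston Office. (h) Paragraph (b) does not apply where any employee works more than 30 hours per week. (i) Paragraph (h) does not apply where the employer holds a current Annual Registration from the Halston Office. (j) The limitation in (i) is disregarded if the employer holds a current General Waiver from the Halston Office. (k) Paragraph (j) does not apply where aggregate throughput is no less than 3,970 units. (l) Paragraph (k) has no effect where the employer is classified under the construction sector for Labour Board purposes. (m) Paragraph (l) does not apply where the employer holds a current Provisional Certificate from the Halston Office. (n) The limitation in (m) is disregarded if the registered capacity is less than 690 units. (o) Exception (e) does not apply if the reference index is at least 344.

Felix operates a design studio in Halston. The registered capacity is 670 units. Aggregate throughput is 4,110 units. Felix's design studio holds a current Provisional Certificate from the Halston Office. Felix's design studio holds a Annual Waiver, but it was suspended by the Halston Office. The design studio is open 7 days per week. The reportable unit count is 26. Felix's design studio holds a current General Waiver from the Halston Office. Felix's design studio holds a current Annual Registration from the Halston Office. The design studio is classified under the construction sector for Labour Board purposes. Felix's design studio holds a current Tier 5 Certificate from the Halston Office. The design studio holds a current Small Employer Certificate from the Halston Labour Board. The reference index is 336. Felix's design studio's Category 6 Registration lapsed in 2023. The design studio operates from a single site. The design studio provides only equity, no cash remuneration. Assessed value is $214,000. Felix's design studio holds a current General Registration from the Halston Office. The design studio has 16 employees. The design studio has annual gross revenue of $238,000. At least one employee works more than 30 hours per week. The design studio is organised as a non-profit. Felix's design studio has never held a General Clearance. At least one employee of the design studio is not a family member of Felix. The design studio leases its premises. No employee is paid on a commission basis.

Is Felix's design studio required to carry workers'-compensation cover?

Yes — Felix's design studio must carry workers'-compensation cover.

Exception (a) does not apply: the Annual Waiver is not current.
Exception (b): annual gross revenue is $238,000, below the $295,000 limit; remuneration is equity-only; the employer's headcount is 16, under the 17 limit — every condition holds. But: (h) applies — at least one employee exceeds 30 hours/week. (i) would limit (h) — a current Annual Registration is held — but (j) sets (i) aside: (j) applies — a current General Waiver is held. (k) is engaged (aggregate throughput is 4,110 units, meeting the 3,970 units threshold), but yields to (l): (l) operates against (k): the design studio is classified under the construction sector. (m) is triggered (a current Provisional Certificate is held), but is set aside by (n): (n) is triggered — the registered capacity is 670 units, less than the 690 units limit. Exception (b) does not apply.
Exception (c) fails — at least one employee is not a family member.
Exception (d) fails — assessed value is $214,000, short of $217,000.
Exception (e) requires that the employer holds a current General Clearance from the Halston Office; but there is no General Clearance in force, so (e) is unavailable.
None of the exceptions is available; § 26.4 applies in full.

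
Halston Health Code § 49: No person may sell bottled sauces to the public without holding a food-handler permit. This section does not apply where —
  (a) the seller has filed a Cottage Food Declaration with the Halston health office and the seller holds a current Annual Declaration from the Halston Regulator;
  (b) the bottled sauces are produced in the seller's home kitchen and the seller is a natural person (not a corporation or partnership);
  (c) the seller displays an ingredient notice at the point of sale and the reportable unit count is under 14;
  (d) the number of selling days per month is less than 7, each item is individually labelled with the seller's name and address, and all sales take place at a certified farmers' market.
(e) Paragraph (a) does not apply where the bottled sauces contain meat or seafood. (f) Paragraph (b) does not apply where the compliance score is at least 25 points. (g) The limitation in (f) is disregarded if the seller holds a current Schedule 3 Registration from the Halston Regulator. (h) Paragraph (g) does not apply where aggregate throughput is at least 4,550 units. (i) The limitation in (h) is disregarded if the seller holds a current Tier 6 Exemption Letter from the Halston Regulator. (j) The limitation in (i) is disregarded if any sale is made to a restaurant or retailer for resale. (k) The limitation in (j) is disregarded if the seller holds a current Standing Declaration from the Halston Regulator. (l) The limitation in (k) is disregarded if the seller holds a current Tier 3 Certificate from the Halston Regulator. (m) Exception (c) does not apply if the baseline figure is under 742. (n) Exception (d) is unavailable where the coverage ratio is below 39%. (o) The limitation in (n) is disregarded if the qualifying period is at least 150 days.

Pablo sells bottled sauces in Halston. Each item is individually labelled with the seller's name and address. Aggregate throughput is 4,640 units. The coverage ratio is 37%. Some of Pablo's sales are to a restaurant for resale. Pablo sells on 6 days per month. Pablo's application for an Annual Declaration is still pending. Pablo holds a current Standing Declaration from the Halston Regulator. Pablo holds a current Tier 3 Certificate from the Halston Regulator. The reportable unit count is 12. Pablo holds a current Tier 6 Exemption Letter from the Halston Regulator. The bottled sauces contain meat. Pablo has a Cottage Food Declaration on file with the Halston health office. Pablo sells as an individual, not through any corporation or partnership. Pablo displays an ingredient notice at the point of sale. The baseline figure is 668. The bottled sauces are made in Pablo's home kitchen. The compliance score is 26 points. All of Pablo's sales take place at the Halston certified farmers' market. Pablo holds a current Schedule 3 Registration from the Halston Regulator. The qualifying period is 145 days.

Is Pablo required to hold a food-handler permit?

Yes — Pablo must hold a food-handler permit.

Exception (a) requires that the seller holds a current Annual Declaration from the Halston Regulator; but there is no Annual Declaration in force, so (a) is unavailable.
Exception (b): the bottled sauces are home-kitchen produced; the seller is a natural person — every condition holds. However, paragraphs (f)–(l) must be considered: (f) operates against (b): the compliance score is 26 points, meeting the 25 points threshold. (g) is triggered (a current Schedule 3 Registration is held), but is set aside by (h): (h) operates — aggregate throughput is 4,640 units, meeting the 4,550 units threshold. (i) would limit (h) — a current Tier 6 Exemption Letter is held — but (j) sets (i) aside: (j) operates against (i): some sales are to a restaurant for resale. (k) would limit (j) — a current Standing Declaration is held — but (l) sets (k) aside: (l) is engaged — a current Tier 3 Certificate is held. So (b) is unavailable.
Exception (c) is satisfied on its face — an ingredient notice is displayed; the reportable unit count is 12, under the 14 limit. But: (m) is triggered — the baseline figure is 668, under the 742 limit. So (c) is unavailable.
Exception (d): the number of selling days per month is 6, less than the 7 limit; items are individually labelled; all sales are at a certified farmers' market — every condition holds. But applying paragraphs (n)–(o): (n) operates against (d): the coverage ratio is 37%, below the 39% limit. (o) does not operate here (the qualifying period is 145 days, short of 150 days), so (n) stands. So (d) is unavailable.
No exception applies. The general rule governs.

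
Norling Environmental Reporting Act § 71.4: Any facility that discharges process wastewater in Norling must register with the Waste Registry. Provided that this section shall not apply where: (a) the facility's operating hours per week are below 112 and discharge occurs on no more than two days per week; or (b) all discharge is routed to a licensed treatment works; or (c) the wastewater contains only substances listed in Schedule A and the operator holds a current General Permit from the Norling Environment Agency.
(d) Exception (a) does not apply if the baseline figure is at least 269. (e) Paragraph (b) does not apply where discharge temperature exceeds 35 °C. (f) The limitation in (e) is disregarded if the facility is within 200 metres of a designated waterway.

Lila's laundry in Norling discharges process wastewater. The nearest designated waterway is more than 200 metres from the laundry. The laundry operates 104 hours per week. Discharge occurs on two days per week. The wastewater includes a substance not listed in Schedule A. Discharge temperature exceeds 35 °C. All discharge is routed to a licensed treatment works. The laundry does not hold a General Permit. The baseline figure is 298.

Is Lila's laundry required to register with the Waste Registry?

Yes — Lila's laundry must register with the Waste Registry.

All of (a)'s requirements are met (the facility's operating hours per week are 104, below the 112 limit; discharge occurs on no more than two days per week). But applying paragraph (d): (d) operates against (a): the baseline figure is 298, meeting the 269 threshold. So (a) is unavailable.
Exception (b)'s conditions are all satisfied: discharge is routed to a licensed treatment works. Turning to paragraphs (e)–(f): (e) operates against (b): discharge temperature exceeds 35 °C. (f), which would lift (e), is inapplicable — the laundry is more than 200 m from any designated waterway. So (b) is unavailable.
Exception (c) does not apply: the wastewater includes a non-Schedule-A substance.
No exception applies. The general rule governs.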